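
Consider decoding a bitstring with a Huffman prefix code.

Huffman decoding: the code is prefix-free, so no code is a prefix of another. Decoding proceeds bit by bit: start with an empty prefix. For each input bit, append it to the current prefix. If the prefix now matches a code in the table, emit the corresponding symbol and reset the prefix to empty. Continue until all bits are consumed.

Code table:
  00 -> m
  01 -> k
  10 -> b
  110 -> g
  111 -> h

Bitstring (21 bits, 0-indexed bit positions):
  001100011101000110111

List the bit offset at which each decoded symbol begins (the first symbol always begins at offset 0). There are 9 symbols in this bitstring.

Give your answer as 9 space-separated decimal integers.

Bit 0: prefix='0' (no match yet)
Bit 1: prefix='00' -> emit 'm', reset
Bit 2: prefix='1' (no match yet)
Bit 3: prefix='11' (no match yet)
Bit 4: prefix='110' -> emit 'g', reset
Bit 5: prefix='0' (no match yet)
Bit 6: prefix='00' -> emit 'm', reset
Bit 7: prefix='1' (no match yet)
Bit 8: prefix='11' (no match yet)
Bit 9: prefix='111' -> emit 'h', reset
Bit 10: prefix='0' (no match yet)
Bit 11: prefix='01' -> emit 'k', reset
Bit 12: prefix='0' (no match yet)
Bit 13: prefix='00' -> emit 'm', reset
Bit 14: prefix='0' (no match yet)
Bit 15: prefix='01' -> emit 'k', reset
Bit 16: prefix='1' (no match yet)
Bit 17: prefix='10' -> emit 'b', reset
Bit 18: prefix='1' (no match yet)
Bit 19: prefix='11' (no match yet)
Bit 20: prefix='111' -> emit 'h', reset

Answer: 0 2 5 7 10 12 14 16 18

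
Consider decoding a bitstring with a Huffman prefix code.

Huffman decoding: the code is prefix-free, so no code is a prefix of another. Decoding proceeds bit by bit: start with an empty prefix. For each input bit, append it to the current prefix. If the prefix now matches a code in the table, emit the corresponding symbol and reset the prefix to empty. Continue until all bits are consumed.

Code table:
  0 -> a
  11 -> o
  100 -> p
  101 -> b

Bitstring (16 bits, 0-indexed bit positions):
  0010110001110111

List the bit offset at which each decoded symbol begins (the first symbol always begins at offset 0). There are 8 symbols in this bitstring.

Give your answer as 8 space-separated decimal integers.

Answer: 0 1 2 5 8 9 11 14

Derivation:
Bit 0: prefix='0' -> emit 'a', reset
Bit 1: prefix='0' -> emit 'a', reset
Bit 2: prefix='1' (no match yet)
Bit 3: prefix='10' (no match yet)
Bit 4: prefix='101' -> emit 'b', reset
Bit 5: prefix='1' (no match yet)
Bit 6: prefix='10' (no match yet)
Bit 7: prefix='100' -> emit 'p', reset
Bit 8: prefix='0' -> emit 'a', reset
Bit 9: prefix='1' (no match yet)
Bit 10: prefix='11' -> emit 'o', reset
Bit 11: prefix='1' (no match yet)
Bit 12: prefix='10' (no match yet)
Bit 13: prefix='101' -> emit 'b', reset
Bit 14: prefix='1' (no match yet)
Bit 15: prefix='11' -> emit 'o', reset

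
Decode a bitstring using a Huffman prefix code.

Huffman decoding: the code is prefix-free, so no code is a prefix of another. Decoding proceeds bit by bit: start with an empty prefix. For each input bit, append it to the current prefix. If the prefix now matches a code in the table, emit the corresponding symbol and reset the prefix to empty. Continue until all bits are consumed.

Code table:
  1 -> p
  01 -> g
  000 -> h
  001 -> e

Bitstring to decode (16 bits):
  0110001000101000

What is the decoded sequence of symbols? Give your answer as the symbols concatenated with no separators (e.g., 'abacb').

Bit 0: prefix='0' (no match yet)
Bit 1: prefix='01' -> emit 'g', reset
Bit 2: prefix='1' -> emit 'p', reset
Bit 3: prefix='0' (no match yet)
Bit 4: prefix='00' (no match yet)
Bit 5: prefix='000' -> emit 'h', reset
Bit 6: prefix='1' -> emit 'p', reset
Bit 7: prefix='0' (no match yet)
Bit 8: prefix='00' (no match yet)
Bit 9: prefix='000' -> emit 'h', reset
Bit 10: prefix='1' -> emit 'p', reset
Bit 11: prefix='0' (no match yet)
Bit 12: prefix='01' -> emit 'g', reset
Bit 13: prefix='0' (no match yet)
Bit 14: prefix='00' (no match yet)
Bit 15: prefix='000' -> emit 'h', reset

Answer: gphphpgh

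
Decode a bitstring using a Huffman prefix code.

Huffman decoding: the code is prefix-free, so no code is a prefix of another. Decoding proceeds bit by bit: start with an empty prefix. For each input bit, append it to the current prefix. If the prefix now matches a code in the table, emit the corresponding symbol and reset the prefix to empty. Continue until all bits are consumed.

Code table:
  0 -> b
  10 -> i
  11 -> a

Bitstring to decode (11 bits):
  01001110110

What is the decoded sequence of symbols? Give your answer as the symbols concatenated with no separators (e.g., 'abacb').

Answer: bibaiab

Derivation:
Bit 0: prefix='0' -> emit 'b', reset
Bit 1: prefix='1' (no match yet)
Bit 2: prefix='10' -> emit 'i', reset
Bit 3: prefix='0' -> emit 'b', reset
Bit 4: prefix='1' (no match yet)
Bit 5: prefix='11' -> emit 'a', reset
Bit 6: prefix='1' (no match yet)
Bit 7: prefix='10' -> emit 'i', reset
Bit 8: prefix='1' (no match yet)
Bit 9: prefix='11' -> emit 'a', reset
Bit 10: prefix='0' -> emit 'b', reset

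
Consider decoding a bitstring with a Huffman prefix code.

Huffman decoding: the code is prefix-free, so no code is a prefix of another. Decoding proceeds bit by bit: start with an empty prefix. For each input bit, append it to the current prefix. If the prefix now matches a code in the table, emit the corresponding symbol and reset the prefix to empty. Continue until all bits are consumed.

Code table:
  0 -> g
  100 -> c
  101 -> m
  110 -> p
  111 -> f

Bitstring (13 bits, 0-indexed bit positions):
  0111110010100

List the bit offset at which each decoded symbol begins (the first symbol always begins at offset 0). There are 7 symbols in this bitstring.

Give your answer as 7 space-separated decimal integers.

Answer: 0 1 4 7 8 11 12

Derivation:
Bit 0: prefix='0' -> emit 'g', reset
Bit 1: prefix='1' (no match yet)
Bit 2: prefix='11' (no match yet)
Bit 3: prefix='111' -> emit 'f', reset
Bit 4: prefix='1' (no match yet)
Bit 5: prefix='11' (no match yet)
Bit 6: prefix='110' -> emit 'p', reset
Bit 7: prefix='0' -> emit 'g', reset
Bit 8: prefix='1' (no match yet)
Bit 9: prefix='10' (no match yet)
Bit 10: prefix='101' -> emit 'm', reset
Bit 11: prefix='0' -> emit 'g', reset
Bit 12: prefix='0' -> emit 'g', reset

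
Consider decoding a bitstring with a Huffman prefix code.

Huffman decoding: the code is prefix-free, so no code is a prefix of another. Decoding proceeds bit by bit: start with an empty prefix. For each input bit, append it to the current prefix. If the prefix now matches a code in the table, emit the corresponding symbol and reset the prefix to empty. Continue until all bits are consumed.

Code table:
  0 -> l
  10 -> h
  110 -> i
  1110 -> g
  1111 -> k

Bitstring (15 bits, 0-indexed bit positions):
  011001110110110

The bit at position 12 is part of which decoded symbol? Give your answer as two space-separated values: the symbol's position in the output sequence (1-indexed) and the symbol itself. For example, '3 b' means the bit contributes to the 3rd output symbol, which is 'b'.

Answer: 6 i

Derivation:
Bit 0: prefix='0' -> emit 'l', reset
Bit 1: prefix='1' (no match yet)
Bit 2: prefix='11' (no match yet)
Bit 3: prefix='110' -> emit 'i', reset
Bit 4: prefix='0' -> emit 'l', reset
Bit 5: prefix='1' (no match yet)
Bit 6: prefix='11' (no match yet)
Bit 7: prefix='111' (no match yet)
Bit 8: prefix='1110' -> emit 'g', reset
Bit 9: prefix='1' (no match yet)
Bit 10: prefix='11' (no match yet)
Bit 11: prefix='110' -> emit 'i', reset
Bit 12: prefix='1' (no match yet)
Bit 13: prefix='11' (no match yet)
Bit 14: prefix='110' -> emit 'i', reset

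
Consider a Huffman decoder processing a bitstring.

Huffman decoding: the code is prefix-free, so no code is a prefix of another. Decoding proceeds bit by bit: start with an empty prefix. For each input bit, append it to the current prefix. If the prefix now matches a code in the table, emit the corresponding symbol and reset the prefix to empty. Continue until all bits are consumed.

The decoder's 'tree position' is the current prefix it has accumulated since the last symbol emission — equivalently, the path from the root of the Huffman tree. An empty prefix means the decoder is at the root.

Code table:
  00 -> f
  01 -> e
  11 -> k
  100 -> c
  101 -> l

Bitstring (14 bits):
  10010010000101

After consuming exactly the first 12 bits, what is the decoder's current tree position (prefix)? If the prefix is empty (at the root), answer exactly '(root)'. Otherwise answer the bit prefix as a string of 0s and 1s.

Answer: 1

Derivation:
Bit 0: prefix='1' (no match yet)
Bit 1: prefix='10' (no match yet)
Bit 2: prefix='100' -> emit 'c', reset
Bit 3: prefix='1' (no match yet)
Bit 4: prefix='10' (no match yet)
Bit 5: prefix='100' -> emit 'c', reset
Bit 6: prefix='1' (no match yet)
Bit 7: prefix='10' (no match yet)
Bit 8: prefix='100' -> emit 'c', reset
Bit 9: prefix='0' (no match yet)
Bit 10: prefix='00' -> emit 'f', reset
Bit 11: prefix='1' (no match yet)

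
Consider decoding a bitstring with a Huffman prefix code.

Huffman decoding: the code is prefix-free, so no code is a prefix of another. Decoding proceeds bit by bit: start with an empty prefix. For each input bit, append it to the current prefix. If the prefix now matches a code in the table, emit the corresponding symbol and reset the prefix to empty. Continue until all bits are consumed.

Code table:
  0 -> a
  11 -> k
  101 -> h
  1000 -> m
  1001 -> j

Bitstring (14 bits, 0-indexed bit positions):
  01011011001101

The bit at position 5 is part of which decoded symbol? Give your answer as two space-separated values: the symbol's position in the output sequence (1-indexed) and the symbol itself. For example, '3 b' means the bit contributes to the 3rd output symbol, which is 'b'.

Answer: 3 h

Derivation:
Bit 0: prefix='0' -> emit 'a', reset
Bit 1: prefix='1' (no match yet)
Bit 2: prefix='10' (no match yet)
Bit 3: prefix='101' -> emit 'h', reset
Bit 4: prefix='1' (no match yet)
Bit 5: prefix='10' (no match yet)
Bit 6: prefix='101' -> emit 'h', reset
Bit 7: prefix='1' (no match yet)
Bit 8: prefix='10' (no match yet)
Bit 9: prefix='100' (no match yet)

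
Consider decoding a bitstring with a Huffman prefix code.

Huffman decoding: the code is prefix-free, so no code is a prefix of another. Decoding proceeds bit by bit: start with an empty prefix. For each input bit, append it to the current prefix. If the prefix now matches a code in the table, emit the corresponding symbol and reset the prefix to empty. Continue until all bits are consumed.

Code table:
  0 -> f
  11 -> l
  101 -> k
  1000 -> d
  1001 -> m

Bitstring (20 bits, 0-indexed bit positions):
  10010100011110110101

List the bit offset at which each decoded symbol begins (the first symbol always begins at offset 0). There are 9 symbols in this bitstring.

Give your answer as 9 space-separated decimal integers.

Answer: 0 4 5 9 11 13 14 16 17

Derivation:
Bit 0: prefix='1' (no match yet)
Bit 1: prefix='10' (no match yet)
Bit 2: prefix='100' (no match yet)
Bit 3: prefix='1001' -> emit 'm', reset
Bit 4: prefix='0' -> emit 'f', reset
Bit 5: prefix='1' (no match yet)
Bit 6: prefix='10' (no match yet)
Bit 7: prefix='100' (no match yet)
Bit 8: prefix='1000' -> emit 'd', reset
Bit 9: prefix='1' (no match yet)
Bit 10: prefix='11' -> emit 'l', reset
Bit 11: prefix='1' (no match yet)
Bit 12: prefix='11' -> emit 'l', reset
Bit 13: prefix='0' -> emit 'f', reset
Bit 14: prefix='1' (no match yet)
Bit 15: prefix='11' -> emit 'l', reset
Bit 16: prefix='0' -> emit 'f', reset
Bit 17: prefix='1' (no match yet)
Bit 18: prefix='10' (no match yet)
Bit 19: prefix='101' -> emit 'k', reset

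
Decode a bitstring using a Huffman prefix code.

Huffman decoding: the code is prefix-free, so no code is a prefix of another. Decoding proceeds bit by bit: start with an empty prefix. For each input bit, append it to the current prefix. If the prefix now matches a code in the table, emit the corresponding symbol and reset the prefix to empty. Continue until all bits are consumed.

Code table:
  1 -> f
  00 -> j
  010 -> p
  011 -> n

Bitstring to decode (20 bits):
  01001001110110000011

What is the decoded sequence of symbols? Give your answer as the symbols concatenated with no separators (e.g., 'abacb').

Bit 0: prefix='0' (no match yet)
Bit 1: prefix='01' (no match yet)
Bit 2: prefix='010' -> emit 'p', reset
Bit 3: prefix='0' (no match yet)
Bit 4: prefix='01' (no match yet)
Bit 5: prefix='010' -> emit 'p', reset
Bit 6: prefix='0' (no match yet)
Bit 7: prefix='01' (no match yet)
Bit 8: prefix='011' -> emit 'n', reset
Bit 9: prefix='1' -> emit 'f', reset
Bit 10: prefix='0' (no match yet)
Bit 11: prefix='01' (no match yet)
Bit 12: prefix='011' -> emit 'n', reset
Bit 13: prefix='0' (no match yet)
Bit 14: prefix='00' -> emit 'j', reset
Bit 15: prefix='0' (no match yet)
Bit 16: prefix='00' -> emit 'j', reset
Bit 17: prefix='0' (no match yet)
Bit 18: prefix='01' (no match yet)
Bit 19: prefix='011' -> emit 'n', reset

Answer: ppnfnjjn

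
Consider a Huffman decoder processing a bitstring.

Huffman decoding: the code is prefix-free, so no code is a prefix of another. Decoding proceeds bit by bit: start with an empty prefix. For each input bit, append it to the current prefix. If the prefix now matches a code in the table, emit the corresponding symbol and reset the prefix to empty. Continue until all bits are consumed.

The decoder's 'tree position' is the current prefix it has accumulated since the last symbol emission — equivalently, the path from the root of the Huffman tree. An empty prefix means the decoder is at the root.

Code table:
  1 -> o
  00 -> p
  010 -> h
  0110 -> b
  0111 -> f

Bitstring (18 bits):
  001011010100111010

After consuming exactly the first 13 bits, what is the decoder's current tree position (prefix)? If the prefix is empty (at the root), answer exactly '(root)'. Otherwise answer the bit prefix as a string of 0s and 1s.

Bit 0: prefix='0' (no match yet)
Bit 1: prefix='00' -> emit 'p', reset
Bit 2: prefix='1' -> emit 'o', reset
Bit 3: prefix='0' (no match yet)
Bit 4: prefix='01' (no match yet)
Bit 5: prefix='011' (no match yet)
Bit 6: prefix='0110' -> emit 'b', reset
Bit 7: prefix='1' -> emit 'o', reset
Bit 8: prefix='0' (no match yet)
Bit 9: prefix='01' (no match yet)
Bit 10: prefix='010' -> emit 'h', reset
Bit 11: prefix='0' (no match yet)
Bit 12: prefix='01' (no match yet)

Answer: 01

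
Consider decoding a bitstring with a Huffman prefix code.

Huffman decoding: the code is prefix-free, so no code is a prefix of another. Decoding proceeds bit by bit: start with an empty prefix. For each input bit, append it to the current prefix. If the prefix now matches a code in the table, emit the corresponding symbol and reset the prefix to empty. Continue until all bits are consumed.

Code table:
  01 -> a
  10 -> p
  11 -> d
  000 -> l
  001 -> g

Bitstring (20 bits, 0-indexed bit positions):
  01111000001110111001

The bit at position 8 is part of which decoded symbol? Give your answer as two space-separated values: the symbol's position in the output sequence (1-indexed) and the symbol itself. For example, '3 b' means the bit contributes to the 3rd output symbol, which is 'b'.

Bit 0: prefix='0' (no match yet)
Bit 1: prefix='01' -> emit 'a', reset
Bit 2: prefix='1' (no match yet)
Bit 3: prefix='11' -> emit 'd', reset
Bit 4: prefix='1' (no match yet)
Bit 5: prefix='10' -> emit 'p', reset
Bit 6: prefix='0' (no match yet)
Bit 7: prefix='00' (no match yet)
Bit 8: prefix='000' -> emit 'l', reset
Bit 9: prefix='0' (no match yet)
Bit 10: prefix='01' -> emit 'a', reset
Bit 11: prefix='1' (no match yet)
Bit 12: prefix='11' -> emit 'd', reset

Answer: 4 l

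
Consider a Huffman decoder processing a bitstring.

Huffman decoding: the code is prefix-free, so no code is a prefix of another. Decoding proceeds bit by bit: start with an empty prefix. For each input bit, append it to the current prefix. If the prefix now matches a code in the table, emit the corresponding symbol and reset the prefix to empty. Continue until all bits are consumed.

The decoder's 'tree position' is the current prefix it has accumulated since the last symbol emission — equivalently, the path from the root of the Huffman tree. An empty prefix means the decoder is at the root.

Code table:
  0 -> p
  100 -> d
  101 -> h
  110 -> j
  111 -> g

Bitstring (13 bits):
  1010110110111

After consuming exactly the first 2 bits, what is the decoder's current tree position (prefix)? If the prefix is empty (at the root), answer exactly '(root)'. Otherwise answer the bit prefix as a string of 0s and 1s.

Bit 0: prefix='1' (no match yet)
Bit 1: prefix='10' (no match yet)

Answer: 10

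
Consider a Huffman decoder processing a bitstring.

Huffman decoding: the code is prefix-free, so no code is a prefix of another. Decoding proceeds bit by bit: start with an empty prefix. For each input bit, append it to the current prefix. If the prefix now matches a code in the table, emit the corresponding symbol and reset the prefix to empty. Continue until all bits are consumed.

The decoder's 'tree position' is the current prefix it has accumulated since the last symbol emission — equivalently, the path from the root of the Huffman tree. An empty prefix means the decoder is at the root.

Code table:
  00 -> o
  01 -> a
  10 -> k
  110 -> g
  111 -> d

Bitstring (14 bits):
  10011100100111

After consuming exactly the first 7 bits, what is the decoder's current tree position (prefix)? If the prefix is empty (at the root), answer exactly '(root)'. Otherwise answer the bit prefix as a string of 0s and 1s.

Bit 0: prefix='1' (no match yet)
Bit 1: prefix='10' -> emit 'k', reset
Bit 2: prefix='0' (no match yet)
Bit 3: prefix='01' -> emit 'a', reset
Bit 4: prefix='1' (no match yet)
Bit 5: prefix='11' (no match yet)
Bit 6: prefix='110' -> emit 'g', reset

Answer: (root)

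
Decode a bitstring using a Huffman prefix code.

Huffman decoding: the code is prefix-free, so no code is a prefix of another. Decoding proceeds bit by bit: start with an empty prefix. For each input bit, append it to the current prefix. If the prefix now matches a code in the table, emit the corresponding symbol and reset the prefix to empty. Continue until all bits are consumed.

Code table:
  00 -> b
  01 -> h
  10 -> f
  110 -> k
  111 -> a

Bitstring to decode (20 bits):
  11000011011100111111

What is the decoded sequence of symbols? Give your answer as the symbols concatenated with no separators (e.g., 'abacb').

Bit 0: prefix='1' (no match yet)
Bit 1: prefix='11' (no match yet)
Bit 2: prefix='110' -> emit 'k', reset
Bit 3: prefix='0' (no match yet)
Bit 4: prefix='00' -> emit 'b', reset
Bit 5: prefix='0' (no match yet)
Bit 6: prefix='01' -> emit 'h', reset
Bit 7: prefix='1' (no match yet)
Bit 8: prefix='10' -> emit 'f', reset
Bit 9: prefix='1' (no match yet)
Bit 10: prefix='11' (no match yet)
Bit 11: prefix='111' -> emit 'a', reset
Bit 12: prefix='0' (no match yet)
Bit 13: prefix='00' -> emit 'b', reset
Bit 14: prefix='1' (no match yet)
Bit 15: prefix='11' (no match yet)
Bit 16: prefix='111' -> emit 'a', reset
Bit 17: prefix='1' (no match yet)
Bit 18: prefix='11' (no match yet)
Bit 19: prefix='111' -> emit 'a', reset

Answer: kbhfabaa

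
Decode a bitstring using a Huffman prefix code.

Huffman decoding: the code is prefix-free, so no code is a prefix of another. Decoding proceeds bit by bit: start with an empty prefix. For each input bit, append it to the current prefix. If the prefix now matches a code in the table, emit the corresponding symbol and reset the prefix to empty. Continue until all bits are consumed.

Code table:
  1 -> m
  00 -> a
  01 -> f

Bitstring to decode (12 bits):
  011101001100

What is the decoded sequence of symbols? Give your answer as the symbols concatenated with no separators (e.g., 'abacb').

Bit 0: prefix='0' (no match yet)
Bit 1: prefix='01' -> emit 'f', reset
Bit 2: prefix='1' -> emit 'm', reset
Bit 3: prefix='1' -> emit 'm', reset
Bit 4: prefix='0' (no match yet)
Bit 5: prefix='01' -> emit 'f', reset
Bit 6: prefix='0' (no match yet)
Bit 7: prefix='00' -> emit 'a', reset
Bit 8: prefix='1' -> emit 'm', reset
Bit 9: prefix='1' -> emit 'm', reset
Bit 10: prefix='0' (no match yet)
Bit 11: prefix='00' -> emit 'a', reset

Answer: fmmfamma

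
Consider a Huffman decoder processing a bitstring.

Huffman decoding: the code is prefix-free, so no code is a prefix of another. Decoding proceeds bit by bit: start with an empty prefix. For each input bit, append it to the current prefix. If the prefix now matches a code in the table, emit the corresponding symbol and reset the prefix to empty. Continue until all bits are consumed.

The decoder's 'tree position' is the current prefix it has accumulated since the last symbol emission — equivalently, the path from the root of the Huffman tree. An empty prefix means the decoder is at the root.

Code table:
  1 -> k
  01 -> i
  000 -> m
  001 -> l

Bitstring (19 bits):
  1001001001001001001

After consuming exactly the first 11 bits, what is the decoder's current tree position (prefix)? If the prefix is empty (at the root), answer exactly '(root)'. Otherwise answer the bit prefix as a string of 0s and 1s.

Bit 0: prefix='1' -> emit 'k', reset
Bit 1: prefix='0' (no match yet)
Bit 2: prefix='00' (no match yet)
Bit 3: prefix='001' -> emit 'l', reset
Bit 4: prefix='0' (no match yet)
Bit 5: prefix='00' (no match yet)
Bit 6: prefix='001' -> emit 'l', reset
Bit 7: prefix='0' (no match yet)
Bit 8: prefix='00' (no match yet)
Bit 9: prefix='001' -> emit 'l', reset
Bit 10: prefix='0' (no match yet)

Answer: 0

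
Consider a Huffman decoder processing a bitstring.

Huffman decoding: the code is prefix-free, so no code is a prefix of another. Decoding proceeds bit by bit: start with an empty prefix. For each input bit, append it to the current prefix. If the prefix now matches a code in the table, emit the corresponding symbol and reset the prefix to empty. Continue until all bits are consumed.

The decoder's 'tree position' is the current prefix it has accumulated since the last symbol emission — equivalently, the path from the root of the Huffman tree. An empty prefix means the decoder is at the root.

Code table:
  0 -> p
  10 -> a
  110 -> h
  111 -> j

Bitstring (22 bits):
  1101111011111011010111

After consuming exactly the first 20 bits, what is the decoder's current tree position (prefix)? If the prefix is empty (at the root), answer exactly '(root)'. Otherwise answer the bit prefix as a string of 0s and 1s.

Bit 0: prefix='1' (no match yet)
Bit 1: prefix='11' (no match yet)
Bit 2: prefix='110' -> emit 'h', reset
Bit 3: prefix='1' (no match yet)
Bit 4: prefix='11' (no match yet)
Bit 5: prefix='111' -> emit 'j', reset
Bit 6: prefix='1' (no match yet)
Bit 7: prefix='10' -> emit 'a', reset
Bit 8: prefix='1' (no match yet)
Bit 9: prefix='11' (no match yet)
Bit 10: prefix='111' -> emit 'j', reset
Bit 11: prefix='1' (no match yet)
Bit 12: prefix='11' (no match yet)
Bit 13: prefix='110' -> emit 'h', reset
Bit 14: prefix='1' (no match yet)
Bit 15: prefix='11' (no match yet)
Bit 16: prefix='110' -> emit 'h', reset
Bit 17: prefix='1' (no match yet)
Bit 18: prefix='10' -> emit 'a', reset
Bit 19: prefix='1' (no match yet)

Answer: 1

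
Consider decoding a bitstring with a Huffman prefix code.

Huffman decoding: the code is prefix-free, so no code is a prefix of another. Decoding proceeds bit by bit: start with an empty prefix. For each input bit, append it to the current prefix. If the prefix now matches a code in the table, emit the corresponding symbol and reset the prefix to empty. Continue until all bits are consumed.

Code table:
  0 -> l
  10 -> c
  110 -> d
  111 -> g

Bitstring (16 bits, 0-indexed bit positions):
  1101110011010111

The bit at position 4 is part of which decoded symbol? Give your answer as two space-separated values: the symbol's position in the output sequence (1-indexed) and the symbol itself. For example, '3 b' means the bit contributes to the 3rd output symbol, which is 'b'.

Bit 0: prefix='1' (no match yet)
Bit 1: prefix='11' (no match yet)
Bit 2: prefix='110' -> emit 'd', reset
Bit 3: prefix='1' (no match yet)
Bit 4: prefix='11' (no match yet)
Bit 5: prefix='111' -> emit 'g', reset
Bit 6: prefix='0' -> emit 'l', reset
Bit 7: prefix='0' -> emit 'l', reset
Bit 8: prefix='1' (no match yet)

Answer: 2 g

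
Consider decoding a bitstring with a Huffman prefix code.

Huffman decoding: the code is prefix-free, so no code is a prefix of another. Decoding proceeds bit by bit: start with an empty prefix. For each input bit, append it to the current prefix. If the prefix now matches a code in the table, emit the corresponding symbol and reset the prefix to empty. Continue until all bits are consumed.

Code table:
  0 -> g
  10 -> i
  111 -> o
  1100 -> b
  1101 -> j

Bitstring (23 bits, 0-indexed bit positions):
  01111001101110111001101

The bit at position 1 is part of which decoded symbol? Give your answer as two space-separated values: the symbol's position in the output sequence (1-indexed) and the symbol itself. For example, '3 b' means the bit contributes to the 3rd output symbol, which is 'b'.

Answer: 2 o

Derivation:
Bit 0: prefix='0' -> emit 'g', reset
Bit 1: prefix='1' (no match yet)
Bit 2: prefix='11' (no match yet)
Bit 3: prefix='111' -> emit 'o', reset
Bit 4: prefix='1' (no match yet)
Bit 5: prefix='10' -> emit 'i', reset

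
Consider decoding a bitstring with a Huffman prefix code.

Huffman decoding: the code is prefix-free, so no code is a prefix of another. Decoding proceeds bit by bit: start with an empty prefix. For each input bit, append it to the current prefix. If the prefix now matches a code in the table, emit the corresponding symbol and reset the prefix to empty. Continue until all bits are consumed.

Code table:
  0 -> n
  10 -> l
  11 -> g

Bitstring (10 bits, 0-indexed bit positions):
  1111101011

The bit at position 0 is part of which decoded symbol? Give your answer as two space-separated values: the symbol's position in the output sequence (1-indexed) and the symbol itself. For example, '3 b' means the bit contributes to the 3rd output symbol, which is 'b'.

Answer: 1 g

Derivation:
Bit 0: prefix='1' (no match yet)
Bit 1: prefix='11' -> emit 'g', reset
Bit 2: prefix='1' (no match yet)
Bit 3: prefix='11' -> emit 'g', reset
Bit 4: prefix='1' (no match yet)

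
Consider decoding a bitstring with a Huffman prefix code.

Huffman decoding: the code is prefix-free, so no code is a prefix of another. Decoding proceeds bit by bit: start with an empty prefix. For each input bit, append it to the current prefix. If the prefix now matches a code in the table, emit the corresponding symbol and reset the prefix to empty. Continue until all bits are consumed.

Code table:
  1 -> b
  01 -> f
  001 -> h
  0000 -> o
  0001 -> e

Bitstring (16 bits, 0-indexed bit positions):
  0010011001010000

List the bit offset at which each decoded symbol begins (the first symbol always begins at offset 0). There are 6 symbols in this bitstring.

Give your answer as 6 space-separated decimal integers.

Answer: 0 3 6 7 10 12

Derivation:
Bit 0: prefix='0' (no match yet)
Bit 1: prefix='00' (no match yet)
Bit 2: prefix='001' -> emit 'h', reset
Bit 3: prefix='0' (no match yet)
Bit 4: prefix='00' (no match yet)
Bit 5: prefix='001' -> emit 'h', reset
Bit 6: prefix='1' -> emit 'b', reset
Bit 7: prefix='0' (no match yet)
Bit 8: prefix='00' (no match yet)
Bit 9: prefix='001' -> emit 'h', reset
Bit 10: prefix='0' (no match yet)
Bit 11: prefix='01' -> emit 'f', reset
Bit 12: prefix='0' (no match yet)
Bit 13: prefix='00' (no match yet)
Bit 14: prefix='000' (no match yet)
Bit 15: prefix='0000' -> emit 'o', reset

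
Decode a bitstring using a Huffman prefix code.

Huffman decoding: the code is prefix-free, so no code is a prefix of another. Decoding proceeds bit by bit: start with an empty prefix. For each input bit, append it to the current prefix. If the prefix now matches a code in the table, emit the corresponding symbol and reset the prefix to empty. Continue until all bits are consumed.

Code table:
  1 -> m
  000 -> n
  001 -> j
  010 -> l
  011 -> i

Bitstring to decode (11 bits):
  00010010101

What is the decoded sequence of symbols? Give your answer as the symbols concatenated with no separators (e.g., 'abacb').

Answer: nmjlm

Derivation:
Bit 0: prefix='0' (no match yet)
Bit 1: prefix='00' (no match yet)
Bit 2: prefix='000' -> emit 'n', reset
Bit 3: prefix='1' -> emit 'm', reset
Bit 4: prefix='0' (no match yet)
Bit 5: prefix='00' (no match yet)
Bit 6: prefix='001' -> emit 'j', reset
Bit 7: prefix='0' (no match yet)
Bit 8: prefix='01' (no match yet)
Bit 9: prefix='010' -> emit 'l', reset
Bit 10: prefix='1' -> emit 'm', reset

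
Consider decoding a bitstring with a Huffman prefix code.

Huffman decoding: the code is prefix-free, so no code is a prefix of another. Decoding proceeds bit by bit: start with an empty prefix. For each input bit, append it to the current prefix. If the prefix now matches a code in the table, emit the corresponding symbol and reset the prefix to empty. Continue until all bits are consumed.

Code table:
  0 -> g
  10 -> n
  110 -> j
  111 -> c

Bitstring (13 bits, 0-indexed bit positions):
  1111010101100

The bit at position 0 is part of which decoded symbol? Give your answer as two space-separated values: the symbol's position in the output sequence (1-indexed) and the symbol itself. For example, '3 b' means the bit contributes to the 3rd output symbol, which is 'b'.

Bit 0: prefix='1' (no match yet)
Bit 1: prefix='11' (no match yet)
Bit 2: prefix='111' -> emit 'c', reset
Bit 3: prefix='1' (no match yet)
Bit 4: prefix='10' -> emit 'n', reset

Answer: 1 c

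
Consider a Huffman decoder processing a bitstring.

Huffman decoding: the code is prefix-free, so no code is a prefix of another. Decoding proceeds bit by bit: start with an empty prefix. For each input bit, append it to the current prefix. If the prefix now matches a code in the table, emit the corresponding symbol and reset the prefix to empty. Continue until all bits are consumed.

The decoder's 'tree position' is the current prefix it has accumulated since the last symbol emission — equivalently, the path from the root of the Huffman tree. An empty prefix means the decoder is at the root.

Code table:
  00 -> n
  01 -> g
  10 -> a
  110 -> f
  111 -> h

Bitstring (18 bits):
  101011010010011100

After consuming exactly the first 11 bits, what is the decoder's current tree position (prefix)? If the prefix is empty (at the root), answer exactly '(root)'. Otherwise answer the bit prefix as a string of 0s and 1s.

Answer: (root)

Derivation:
Bit 0: prefix='1' (no match yet)
Bit 1: prefix='10' -> emit 'a', reset
Bit 2: prefix='1' (no match yet)
Bit 3: prefix='10' -> emit 'a', reset
Bit 4: prefix='1' (no match yet)
Bit 5: prefix='11' (no match yet)
Bit 6: prefix='110' -> emit 'f', reset
Bit 7: prefix='1' (no match yet)
Bit 8: prefix='10' -> emit 'a', reset
Bit 9: prefix='0' (no match yet)
Bit 10: prefix='01' -> emit 'g', reset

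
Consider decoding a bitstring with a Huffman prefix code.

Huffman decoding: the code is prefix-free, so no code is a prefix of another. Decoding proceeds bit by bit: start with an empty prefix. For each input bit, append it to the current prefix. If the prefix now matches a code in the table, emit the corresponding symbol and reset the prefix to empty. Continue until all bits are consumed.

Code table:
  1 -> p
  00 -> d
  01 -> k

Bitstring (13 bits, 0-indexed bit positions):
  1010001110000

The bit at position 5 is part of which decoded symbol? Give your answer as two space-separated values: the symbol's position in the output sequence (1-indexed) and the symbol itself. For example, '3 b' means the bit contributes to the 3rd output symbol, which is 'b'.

Answer: 4 k

Derivation:
Bit 0: prefix='1' -> emit 'p', reset
Bit 1: prefix='0' (no match yet)
Bit 2: prefix='01' -> emit 'k', reset
Bit 3: prefix='0' (no match yet)
Bit 4: prefix='00' -> emit 'd', reset
Bit 5: prefix='0' (no match yet)
Bit 6: prefix='01' -> emit 'k', reset
Bit 7: prefix='1' -> emit 'p', reset
Bit 8: prefix='1' -> emit 'p', reset
Bit 9: prefix='0' (no match yet)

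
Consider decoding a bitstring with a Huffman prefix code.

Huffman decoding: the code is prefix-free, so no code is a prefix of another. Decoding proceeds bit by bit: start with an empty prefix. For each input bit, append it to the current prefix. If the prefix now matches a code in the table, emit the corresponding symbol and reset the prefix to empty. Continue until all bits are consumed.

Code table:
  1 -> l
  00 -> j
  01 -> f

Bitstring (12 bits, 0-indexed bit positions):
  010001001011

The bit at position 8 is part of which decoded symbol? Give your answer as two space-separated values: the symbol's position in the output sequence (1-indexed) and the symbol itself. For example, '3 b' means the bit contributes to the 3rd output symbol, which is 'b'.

Bit 0: prefix='0' (no match yet)
Bit 1: prefix='01' -> emit 'f', reset
Bit 2: prefix='0' (no match yet)
Bit 3: prefix='00' -> emit 'j', reset
Bit 4: prefix='0' (no match yet)
Bit 5: prefix='01' -> emit 'f', reset
Bit 6: prefix='0' (no match yet)
Bit 7: prefix='00' -> emit 'j', reset
Bit 8: prefix='1' -> emit 'l', reset
Bit 9: prefix='0' (no match yet)
Bit 10: prefix='01' -> emit 'f', reset
Bit 11: prefix='1' -> emit 'l', reset

Answer: 5 l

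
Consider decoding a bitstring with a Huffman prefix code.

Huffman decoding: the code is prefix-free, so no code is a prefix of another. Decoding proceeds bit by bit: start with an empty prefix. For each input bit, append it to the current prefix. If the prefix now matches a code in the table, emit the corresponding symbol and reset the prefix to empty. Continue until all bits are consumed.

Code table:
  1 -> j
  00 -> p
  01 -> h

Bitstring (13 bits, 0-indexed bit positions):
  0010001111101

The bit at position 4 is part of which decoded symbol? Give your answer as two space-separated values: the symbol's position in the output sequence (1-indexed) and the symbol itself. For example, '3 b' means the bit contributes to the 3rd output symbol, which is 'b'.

Bit 0: prefix='0' (no match yet)
Bit 1: prefix='00' -> emit 'p', reset
Bit 2: prefix='1' -> emit 'j', reset
Bit 3: prefix='0' (no match yet)
Bit 4: prefix='00' -> emit 'p', reset
Bit 5: prefix='0' (no match yet)
Bit 6: prefix='01' -> emit 'h', reset
Bit 7: prefix='1' -> emit 'j', reset
Bit 8: prefix='1' -> emit 'j', reset

Answer: 3 p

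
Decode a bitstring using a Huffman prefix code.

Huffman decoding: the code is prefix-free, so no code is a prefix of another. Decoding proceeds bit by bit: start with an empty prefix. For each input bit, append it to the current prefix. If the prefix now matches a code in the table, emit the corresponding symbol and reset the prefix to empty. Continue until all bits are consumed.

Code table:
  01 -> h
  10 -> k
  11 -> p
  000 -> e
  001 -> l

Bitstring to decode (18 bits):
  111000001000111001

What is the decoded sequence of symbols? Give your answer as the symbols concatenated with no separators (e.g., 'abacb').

Answer: pkehepkh

Derivation:
Bit 0: prefix='1' (no match yet)
Bit 1: prefix='11' -> emit 'p', reset
Bit 2: prefix='1' (no match yet)
Bit 3: prefix='10' -> emit 'k', reset
Bit 4: prefix='0' (no match yet)
Bit 5: prefix='00' (no match yet)
Bit 6: prefix='000' -> emit 'e', reset
Bit 7: prefix='0' (no match yet)
Bit 8: prefix='01' -> emit 'h', reset
Bit 9: prefix='0' (no match yet)
Bit 10: prefix='00' (no match yet)
Bit 11: prefix='000' -> emit 'e', reset
Bit 12: prefix='1' (no match yet)
Bit 13: prefix='11' -> emit 'p', reset
Bit 14: prefix='1' (no match yet)
Bit 15: prefix='10' -> emit 'k', reset
Bit 16: prefix='0' (no match yet)
Bit 17: prefix='01' -> emit 'h', reset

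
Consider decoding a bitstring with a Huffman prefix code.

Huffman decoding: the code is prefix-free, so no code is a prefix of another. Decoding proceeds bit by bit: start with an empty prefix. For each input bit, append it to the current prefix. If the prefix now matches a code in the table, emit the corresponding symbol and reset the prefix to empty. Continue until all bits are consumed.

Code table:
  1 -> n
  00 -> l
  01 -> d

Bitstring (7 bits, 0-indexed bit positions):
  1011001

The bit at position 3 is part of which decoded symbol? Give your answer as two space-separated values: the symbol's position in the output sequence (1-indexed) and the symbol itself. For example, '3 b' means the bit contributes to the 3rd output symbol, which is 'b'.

Answer: 3 n

Derivation:
Bit 0: prefix='1' -> emit 'n', reset
Bit 1: prefix='0' (no match yet)
Bit 2: prefix='01' -> emit 'd', reset
Bit 3: prefix='1' -> emit 'n', reset
Bit 4: prefix='0' (no match yet)
Bit 5: prefix='00' -> emit 'l', reset
Bit 6: prefix='1' -> emit 'n', reset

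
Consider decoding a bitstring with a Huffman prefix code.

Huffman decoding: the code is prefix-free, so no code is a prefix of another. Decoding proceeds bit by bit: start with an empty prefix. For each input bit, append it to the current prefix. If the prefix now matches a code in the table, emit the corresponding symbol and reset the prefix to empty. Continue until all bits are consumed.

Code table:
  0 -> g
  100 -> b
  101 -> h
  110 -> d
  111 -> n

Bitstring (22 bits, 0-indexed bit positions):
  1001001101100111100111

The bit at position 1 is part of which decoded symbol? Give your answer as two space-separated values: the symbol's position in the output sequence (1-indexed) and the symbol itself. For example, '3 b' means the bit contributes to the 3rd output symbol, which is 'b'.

Bit 0: prefix='1' (no match yet)
Bit 1: prefix='10' (no match yet)
Bit 2: prefix='100' -> emit 'b', reset
Bit 3: prefix='1' (no match yet)
Bit 4: prefix='10' (no match yet)
Bit 5: prefix='100' -> emit 'b', reset

Answer: 1 b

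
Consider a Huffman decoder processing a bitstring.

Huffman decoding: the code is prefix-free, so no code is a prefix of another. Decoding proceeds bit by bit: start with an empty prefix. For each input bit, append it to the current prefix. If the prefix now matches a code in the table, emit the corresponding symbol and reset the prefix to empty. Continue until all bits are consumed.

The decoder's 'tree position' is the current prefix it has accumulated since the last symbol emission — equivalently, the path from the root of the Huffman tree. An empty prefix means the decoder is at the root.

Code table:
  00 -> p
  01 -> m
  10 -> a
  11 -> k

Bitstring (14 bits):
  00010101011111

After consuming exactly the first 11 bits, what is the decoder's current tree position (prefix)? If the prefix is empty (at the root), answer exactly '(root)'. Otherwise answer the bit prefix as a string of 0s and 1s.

Answer: 1

Derivation:
Bit 0: prefix='0' (no match yet)
Bit 1: prefix='00' -> emit 'p', reset
Bit 2: prefix='0' (no match yet)
Bit 3: prefix='01' -> emit 'm', reset
Bit 4: prefix='0' (no match yet)
Bit 5: prefix='01' -> emit 'm', reset
Bit 6: prefix='0' (no match yet)
Bit 7: prefix='01' -> emit 'm', reset
Bit 8: prefix='0' (no match yet)
Bit 9: prefix='01' -> emit 'm', reset
Bit 10: prefix='1' (no match yet)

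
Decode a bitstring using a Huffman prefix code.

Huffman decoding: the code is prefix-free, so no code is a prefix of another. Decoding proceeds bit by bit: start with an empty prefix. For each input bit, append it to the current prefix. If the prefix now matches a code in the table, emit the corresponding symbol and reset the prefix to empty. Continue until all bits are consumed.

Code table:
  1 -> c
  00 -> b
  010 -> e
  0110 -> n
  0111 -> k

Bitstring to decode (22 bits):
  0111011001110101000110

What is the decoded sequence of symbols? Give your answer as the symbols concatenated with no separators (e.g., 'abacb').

Answer: knkecbn

Derivation:
Bit 0: prefix='0' (no match yet)
Bit 1: prefix='01' (no match yet)
Bit 2: prefix='011' (no match yet)
Bit 3: prefix='0111' -> emit 'k', reset
Bit 4: prefix='0' (no match yet)
Bit 5: prefix='01' (no match yet)
Bit 6: prefix='011' (no match yet)
Bit 7: prefix='0110' -> emit 'n', reset
Bit 8: prefix='0' (no match yet)
Bit 9: prefix='01' (no match yet)
Bit 10: prefix='011' (no match yet)
Bit 11: prefix='0111' -> emit 'k', reset
Bit 12: prefix='0' (no match yet)
Bit 13: prefix='01' (no match yet)
Bit 14: prefix='010' -> emit 'e', reset
Bit 15: prefix='1' -> emit 'c', reset
Bit 16: prefix='0' (no match yet)
Bit 17: prefix='00' -> emit 'b', reset
Bit 18: prefix='0' (no match yet)
Bit 19: prefix='01' (no match yet)
Bit 20: prefix='011' (no match yet)
Bit 21: prefix='0110' -> emit 'n', reset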